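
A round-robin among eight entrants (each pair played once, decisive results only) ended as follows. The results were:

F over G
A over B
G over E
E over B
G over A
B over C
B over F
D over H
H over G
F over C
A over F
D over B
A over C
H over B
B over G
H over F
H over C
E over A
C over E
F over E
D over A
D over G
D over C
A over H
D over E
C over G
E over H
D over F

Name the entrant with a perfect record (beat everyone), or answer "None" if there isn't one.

D

D has 7 wins out of 7 opponents — a perfect record.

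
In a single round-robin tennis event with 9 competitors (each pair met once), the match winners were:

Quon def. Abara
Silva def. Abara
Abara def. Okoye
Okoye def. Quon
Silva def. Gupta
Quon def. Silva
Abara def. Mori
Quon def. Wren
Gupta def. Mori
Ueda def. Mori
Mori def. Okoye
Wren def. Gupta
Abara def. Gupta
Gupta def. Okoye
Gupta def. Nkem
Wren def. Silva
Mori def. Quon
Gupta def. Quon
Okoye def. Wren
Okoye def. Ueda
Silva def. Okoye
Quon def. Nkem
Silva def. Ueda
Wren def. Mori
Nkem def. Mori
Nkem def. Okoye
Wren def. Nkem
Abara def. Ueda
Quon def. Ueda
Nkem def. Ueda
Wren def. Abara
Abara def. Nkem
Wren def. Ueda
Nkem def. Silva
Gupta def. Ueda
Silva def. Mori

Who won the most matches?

Win totals: Mori 2, Wren 6, Gupta 5, Nkem 4, Silva 5, Abara 5, Ueda 1, Okoye 3, Quon 5.
Wren leads with 6 wins (next highest: 5).

Wren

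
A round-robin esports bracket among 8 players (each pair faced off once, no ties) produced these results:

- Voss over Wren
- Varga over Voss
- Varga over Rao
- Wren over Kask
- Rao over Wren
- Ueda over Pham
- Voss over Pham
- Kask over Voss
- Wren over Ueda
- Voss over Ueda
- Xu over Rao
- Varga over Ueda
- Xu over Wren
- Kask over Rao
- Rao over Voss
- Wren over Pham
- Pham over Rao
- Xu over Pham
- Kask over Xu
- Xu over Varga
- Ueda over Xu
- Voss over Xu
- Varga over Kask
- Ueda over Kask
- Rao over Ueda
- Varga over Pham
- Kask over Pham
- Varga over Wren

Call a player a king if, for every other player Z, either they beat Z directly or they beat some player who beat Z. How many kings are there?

Wren cannot reach Varga in two steps.
Ueda reaches everyone (king).
Voss reaches everyone (king).
Rao cannot reach Varga in two steps.
Kask reaches everyone (king).
Pham cannot reach Kask, Varga, Xu in two steps.
Varga reaches everyone (king).
Xu reaches everyone (king).
Kings: Ueda, Voss, Kask, Varga, Xu — 5.

5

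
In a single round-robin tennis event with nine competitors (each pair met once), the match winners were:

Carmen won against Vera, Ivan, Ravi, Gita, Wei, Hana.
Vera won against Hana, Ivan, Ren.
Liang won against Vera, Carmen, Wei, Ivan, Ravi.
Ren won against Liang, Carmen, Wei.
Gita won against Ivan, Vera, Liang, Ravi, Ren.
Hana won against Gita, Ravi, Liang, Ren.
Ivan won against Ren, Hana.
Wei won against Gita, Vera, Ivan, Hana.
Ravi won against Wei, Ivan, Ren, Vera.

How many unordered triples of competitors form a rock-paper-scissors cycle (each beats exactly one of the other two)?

24

Win totals: Ren 3, Vera 3, Hana 4, Liang 5, Carmen 6, Ravi 4, Gita 5, Ivan 2, Wei 4.
A competitor with w wins dominates both others in C(w,2) triples; summing gives 3 + 3 + 6 + 10 + 15 + 6 + 10 + 1 + 6 = 60 transitive triples.
Total triples C(9,3) = 84, so cyclic triples = 84 − 60 = 24.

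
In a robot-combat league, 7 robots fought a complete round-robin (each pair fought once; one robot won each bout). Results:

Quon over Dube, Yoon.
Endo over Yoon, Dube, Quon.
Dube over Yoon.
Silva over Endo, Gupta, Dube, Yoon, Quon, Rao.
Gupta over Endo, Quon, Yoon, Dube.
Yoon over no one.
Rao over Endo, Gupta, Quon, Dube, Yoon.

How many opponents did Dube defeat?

1

Dube's results: beat Yoon; lost to Rao, Gupta, Endo, Silva, Quon.
That is 1 win.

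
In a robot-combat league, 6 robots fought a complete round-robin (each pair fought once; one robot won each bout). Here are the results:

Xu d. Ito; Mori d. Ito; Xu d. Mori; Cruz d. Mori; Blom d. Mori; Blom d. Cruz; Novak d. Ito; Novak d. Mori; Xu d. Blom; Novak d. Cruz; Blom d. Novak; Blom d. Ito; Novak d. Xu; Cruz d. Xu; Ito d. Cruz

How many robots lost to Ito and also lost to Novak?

Ito beat: Cruz.
Novak beat: Xu, Cruz, Mori, Ito.
Both beat: Cruz — 1.

1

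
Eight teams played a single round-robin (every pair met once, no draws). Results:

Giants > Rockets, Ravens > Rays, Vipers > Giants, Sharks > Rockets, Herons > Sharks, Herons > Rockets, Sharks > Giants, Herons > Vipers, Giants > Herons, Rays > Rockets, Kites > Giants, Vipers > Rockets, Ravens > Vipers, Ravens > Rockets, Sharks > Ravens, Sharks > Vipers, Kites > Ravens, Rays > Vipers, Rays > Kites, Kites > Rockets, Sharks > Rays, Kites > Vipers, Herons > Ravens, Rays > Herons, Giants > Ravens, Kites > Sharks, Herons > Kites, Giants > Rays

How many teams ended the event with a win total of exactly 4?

2

Win totals: Kites 5, Rays 4, Herons 5, Ravens 3, Giants 4, Sharks 5, Rockets 0, Vipers 2.
Exactly 4: Rays, Giants — 2 teams.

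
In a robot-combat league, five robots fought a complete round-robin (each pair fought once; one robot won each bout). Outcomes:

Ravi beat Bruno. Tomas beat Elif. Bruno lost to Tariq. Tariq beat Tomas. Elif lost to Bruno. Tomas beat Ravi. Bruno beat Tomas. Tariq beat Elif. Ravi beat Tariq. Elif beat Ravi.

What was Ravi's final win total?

2

Ravi's results: beat Bruno, Tariq; lost to Elif, Tomas.
That is 2 wins.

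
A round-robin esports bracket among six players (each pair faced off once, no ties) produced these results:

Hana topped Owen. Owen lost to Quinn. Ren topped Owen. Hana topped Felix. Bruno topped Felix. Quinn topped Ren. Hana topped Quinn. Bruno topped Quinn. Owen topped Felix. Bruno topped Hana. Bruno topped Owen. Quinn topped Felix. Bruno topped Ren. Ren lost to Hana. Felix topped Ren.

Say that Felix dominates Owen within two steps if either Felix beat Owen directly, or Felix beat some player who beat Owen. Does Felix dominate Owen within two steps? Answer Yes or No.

Yes

Felix did not beat Owen directly.
Felix beat Ren. Of those, Ren beat Owen.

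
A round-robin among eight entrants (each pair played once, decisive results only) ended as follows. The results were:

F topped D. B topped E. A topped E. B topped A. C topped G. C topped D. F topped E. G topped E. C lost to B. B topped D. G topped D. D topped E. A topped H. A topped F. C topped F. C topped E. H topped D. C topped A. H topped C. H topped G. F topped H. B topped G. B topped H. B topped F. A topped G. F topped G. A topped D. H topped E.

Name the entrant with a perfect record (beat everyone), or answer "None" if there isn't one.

B

B has 7 wins out of 7 opponents — a perfect record.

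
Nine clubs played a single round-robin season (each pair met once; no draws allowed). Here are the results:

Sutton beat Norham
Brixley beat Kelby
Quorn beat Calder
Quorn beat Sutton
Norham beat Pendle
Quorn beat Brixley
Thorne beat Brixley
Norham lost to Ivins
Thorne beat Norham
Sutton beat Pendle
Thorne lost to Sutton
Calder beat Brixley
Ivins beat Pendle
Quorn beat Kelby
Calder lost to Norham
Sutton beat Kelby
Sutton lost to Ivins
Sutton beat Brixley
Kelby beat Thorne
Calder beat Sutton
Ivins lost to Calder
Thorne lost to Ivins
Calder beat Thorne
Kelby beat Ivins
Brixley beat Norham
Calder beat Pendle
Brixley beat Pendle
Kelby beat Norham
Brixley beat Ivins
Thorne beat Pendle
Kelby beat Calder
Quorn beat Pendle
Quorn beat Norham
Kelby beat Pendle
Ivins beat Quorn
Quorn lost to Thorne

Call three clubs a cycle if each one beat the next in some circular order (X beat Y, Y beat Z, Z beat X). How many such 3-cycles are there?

16

Win totals: Kelby 5, Thorne 4, Quorn 6, Brixley 4, Ivins 5, Pendle 0, Calder 5, Norham 2, Sutton 5.
A club with w wins dominates both others in C(w,2) triples; summing gives 10 + 6 + 15 + 6 + 10 + 0 + 10 + 1 + 10 = 68 transitive triples.
Total triples C(9,3) = 84, so cyclic triples = 84 − 68 = 16.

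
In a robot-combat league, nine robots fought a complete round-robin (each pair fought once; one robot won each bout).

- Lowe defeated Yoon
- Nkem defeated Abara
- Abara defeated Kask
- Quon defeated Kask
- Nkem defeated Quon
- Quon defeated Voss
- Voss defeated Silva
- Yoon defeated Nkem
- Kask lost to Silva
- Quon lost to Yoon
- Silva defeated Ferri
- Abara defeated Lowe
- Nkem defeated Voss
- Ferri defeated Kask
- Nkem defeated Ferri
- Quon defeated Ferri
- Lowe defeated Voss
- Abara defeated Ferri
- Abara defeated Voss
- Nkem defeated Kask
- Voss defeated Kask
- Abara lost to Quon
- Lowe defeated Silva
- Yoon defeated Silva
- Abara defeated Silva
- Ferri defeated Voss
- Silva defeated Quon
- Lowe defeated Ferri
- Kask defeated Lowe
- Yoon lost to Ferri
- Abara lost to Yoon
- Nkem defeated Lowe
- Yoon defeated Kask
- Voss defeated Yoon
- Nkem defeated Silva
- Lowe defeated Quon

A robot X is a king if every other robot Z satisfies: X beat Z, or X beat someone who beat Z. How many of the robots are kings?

5

Silva cannot reach Nkem in two steps.
Kask cannot reach Abara, Nkem in two steps.
Yoon reaches everyone (king).
Ferri reaches everyone (king).
Quon cannot reach Nkem in two steps.
Lowe reaches everyone (king).
Voss reaches everyone (king).
Abara cannot reach Nkem in two steps.
Nkem reaches everyone (king).
Kings: Yoon, Ferri, Lowe, Voss, Nkem — 5.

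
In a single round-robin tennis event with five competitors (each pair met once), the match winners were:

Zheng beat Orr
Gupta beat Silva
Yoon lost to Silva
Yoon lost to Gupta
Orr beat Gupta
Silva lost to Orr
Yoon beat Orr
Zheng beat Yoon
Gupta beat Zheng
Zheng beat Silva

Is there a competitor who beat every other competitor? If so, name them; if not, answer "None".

Highest win total is Zheng with 3 (out of 4 possible).
Zheng lost to Gupta, so no competitor went undefeated.

None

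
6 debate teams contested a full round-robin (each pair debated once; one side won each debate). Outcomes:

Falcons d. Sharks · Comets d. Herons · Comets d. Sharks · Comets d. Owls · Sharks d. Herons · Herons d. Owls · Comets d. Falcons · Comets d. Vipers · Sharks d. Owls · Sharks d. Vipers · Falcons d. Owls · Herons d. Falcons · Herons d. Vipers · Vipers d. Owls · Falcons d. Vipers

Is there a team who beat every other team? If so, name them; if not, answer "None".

Comets

Comets has 5 wins out of 5 opponents — a perfect record.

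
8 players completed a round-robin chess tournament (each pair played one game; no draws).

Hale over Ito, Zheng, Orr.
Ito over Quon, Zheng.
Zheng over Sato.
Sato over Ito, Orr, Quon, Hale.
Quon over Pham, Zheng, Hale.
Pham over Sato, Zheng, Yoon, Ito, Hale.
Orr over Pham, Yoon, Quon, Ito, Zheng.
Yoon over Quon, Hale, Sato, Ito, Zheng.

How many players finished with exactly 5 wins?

3

Win totals: Quon 3, Pham 5, Zheng 1, Hale 3, Ito 2, Orr 5, Yoon 5, Sato 4.
Exactly 5: Pham, Orr, Yoon — 3 players.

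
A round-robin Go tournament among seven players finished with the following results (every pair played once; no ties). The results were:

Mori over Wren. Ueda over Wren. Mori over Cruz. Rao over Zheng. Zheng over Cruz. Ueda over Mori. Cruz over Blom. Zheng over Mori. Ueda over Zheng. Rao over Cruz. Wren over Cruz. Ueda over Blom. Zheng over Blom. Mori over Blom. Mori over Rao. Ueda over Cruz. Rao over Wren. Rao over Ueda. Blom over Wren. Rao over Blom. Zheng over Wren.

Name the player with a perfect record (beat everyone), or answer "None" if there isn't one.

Highest win total is Ueda with 5 (out of 6 possible).
Ueda lost to Rao, so no player went undefeated.

None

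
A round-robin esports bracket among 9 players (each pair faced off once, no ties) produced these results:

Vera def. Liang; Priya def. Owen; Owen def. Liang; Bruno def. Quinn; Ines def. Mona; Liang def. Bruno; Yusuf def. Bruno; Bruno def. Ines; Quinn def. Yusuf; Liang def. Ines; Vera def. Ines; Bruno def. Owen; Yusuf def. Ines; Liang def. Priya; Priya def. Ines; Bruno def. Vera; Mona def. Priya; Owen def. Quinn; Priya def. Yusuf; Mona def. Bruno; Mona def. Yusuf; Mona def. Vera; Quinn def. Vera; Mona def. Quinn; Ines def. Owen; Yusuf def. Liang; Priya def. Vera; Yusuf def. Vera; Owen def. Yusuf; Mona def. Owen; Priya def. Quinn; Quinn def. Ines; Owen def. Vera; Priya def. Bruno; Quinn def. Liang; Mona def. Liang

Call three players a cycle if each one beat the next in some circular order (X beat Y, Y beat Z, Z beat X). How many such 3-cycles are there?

19

Win totals: Vera 2, Mona 7, Ines 2, Liang 3, Priya 6, Owen 4, Yusuf 4, Bruno 4, Quinn 4.
A player with w wins dominates both others in C(w,2) triples; summing gives 1 + 21 + 1 + 3 + 15 + 6 + 6 + 6 + 6 = 65 transitive triples.
Total triples C(9,3) = 84, so cyclic triples = 84 − 65 = 19.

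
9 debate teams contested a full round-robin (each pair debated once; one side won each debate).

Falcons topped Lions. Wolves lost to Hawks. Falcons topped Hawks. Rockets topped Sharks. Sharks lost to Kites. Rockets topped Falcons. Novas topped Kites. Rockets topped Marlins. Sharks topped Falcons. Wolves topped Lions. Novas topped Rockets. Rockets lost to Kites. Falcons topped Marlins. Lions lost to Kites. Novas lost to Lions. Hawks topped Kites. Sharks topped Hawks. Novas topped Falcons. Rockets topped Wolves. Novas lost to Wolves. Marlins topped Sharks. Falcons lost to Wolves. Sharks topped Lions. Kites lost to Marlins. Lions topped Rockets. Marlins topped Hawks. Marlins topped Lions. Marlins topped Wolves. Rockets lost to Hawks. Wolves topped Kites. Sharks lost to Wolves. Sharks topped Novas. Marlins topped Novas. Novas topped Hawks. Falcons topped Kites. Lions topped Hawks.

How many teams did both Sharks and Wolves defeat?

3

Sharks beat: Falcons, Lions, Hawks, Novas.
Wolves beat: Falcons, Lions, Kites, Sharks, Novas.
Both beat: Falcons, Lions, Novas — 3.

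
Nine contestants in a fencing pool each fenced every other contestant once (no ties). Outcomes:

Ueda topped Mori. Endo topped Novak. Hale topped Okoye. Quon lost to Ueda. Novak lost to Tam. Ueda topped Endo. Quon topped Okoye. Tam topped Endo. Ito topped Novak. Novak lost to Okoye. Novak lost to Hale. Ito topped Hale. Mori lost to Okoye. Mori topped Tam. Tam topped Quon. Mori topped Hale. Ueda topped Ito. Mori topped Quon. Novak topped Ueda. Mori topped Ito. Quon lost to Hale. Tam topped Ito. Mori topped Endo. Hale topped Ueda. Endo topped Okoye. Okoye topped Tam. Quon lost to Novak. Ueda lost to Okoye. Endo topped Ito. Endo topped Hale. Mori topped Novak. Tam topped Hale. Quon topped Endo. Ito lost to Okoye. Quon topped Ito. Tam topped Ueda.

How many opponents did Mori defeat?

Mori's results: beat Ito, Quon, Novak, Endo, Hale, Tam; lost to Ueda, Okoye.
That is 6 wins.

6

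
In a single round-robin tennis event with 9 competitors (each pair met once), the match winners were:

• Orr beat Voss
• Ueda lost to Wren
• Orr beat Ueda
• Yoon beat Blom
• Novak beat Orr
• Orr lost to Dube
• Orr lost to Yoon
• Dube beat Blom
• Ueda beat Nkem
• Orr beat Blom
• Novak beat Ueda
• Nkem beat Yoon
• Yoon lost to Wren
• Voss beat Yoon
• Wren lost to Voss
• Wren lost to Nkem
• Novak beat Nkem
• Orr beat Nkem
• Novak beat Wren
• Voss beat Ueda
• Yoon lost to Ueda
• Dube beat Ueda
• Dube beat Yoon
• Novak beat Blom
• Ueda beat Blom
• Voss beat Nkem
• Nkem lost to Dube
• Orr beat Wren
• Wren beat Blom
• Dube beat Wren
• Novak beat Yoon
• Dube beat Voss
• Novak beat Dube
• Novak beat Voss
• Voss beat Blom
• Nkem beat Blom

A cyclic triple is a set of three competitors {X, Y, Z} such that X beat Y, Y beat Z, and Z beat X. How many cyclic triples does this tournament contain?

Win totals: Nkem 3, Blom 0, Voss 5, Ueda 3, Wren 3, Orr 5, Yoon 2, Dube 7, Novak 8.
A competitor with w wins dominates both others in C(w,2) triples; summing gives 3 + 0 + 10 + 3 + 3 + 10 + 1 + 21 + 28 = 79 transitive triples.
Total triples C(9,3) = 84, so cyclic triples = 84 − 79 = 5.

5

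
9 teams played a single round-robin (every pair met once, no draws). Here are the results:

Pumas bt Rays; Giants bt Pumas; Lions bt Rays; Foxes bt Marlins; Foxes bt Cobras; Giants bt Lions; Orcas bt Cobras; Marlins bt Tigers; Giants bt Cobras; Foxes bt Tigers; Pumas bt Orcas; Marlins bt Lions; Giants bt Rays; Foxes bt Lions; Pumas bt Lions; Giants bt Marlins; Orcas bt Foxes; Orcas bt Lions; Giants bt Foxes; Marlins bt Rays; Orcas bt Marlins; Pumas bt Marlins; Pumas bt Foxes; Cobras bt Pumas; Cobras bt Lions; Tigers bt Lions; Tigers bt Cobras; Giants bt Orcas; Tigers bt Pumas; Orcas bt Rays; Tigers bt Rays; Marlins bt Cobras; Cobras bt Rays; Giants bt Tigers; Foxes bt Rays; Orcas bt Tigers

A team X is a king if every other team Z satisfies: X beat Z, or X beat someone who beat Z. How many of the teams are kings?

1

Pumas cannot reach Giants in two steps.
Foxes cannot reach Orcas, Giants in two steps.
Marlins cannot reach Foxes, Orcas, Giants in two steps.
Cobras cannot reach Giants, Tigers in two steps.
Orcas cannot reach Giants in two steps.
Rays cannot reach Pumas, Foxes, Marlins, Cobras, Orcas, Giants, Lions, Tigers in two steps.
Giants reaches everyone (king).
Lions cannot reach Pumas, Foxes, Marlins, Cobras, Orcas, Giants, Tigers in two steps.
Tigers cannot reach Giants in two steps.
Kings: Giants — 1.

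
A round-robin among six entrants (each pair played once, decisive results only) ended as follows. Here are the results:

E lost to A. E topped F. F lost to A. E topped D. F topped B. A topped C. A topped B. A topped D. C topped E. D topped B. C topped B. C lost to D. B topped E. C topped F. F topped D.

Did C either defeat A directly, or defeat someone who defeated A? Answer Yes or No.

No

C did not beat A directly.
C beat B, E, F, but each of them lost to A. No two-step path.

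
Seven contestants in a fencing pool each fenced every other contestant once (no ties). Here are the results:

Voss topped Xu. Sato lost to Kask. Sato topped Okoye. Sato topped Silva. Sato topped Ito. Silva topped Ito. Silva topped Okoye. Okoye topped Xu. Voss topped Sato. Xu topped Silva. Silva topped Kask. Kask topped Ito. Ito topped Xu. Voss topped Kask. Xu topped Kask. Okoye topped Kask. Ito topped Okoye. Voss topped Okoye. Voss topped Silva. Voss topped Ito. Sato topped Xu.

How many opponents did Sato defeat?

Sato's results: beat Ito, Okoye, Xu, Silva; lost to Voss, Kask.
That is 4 wins.

4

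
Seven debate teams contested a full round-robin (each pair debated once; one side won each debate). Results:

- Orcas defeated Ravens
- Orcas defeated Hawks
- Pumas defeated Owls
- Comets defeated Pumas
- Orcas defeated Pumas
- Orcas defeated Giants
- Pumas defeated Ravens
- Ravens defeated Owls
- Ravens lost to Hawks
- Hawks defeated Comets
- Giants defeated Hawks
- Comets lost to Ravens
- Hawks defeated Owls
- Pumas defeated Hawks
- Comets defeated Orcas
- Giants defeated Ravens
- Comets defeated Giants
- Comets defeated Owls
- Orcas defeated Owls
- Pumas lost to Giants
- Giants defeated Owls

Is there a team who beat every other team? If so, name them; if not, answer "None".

Highest win total is Orcas with 5 (out of 6 possible).
Orcas lost to Comets, so no team went undefeated.

None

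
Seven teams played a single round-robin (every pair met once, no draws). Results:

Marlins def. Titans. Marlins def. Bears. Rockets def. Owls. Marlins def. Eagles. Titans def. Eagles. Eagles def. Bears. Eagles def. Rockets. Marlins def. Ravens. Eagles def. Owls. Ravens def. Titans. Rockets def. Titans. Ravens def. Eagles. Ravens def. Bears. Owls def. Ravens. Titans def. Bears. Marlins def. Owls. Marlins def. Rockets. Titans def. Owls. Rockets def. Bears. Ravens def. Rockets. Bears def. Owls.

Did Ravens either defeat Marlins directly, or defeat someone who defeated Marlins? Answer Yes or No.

No

Ravens did not beat Marlins directly.
Ravens beat Rockets, Bears, Eagles, Titans, but each of them lost to Marlins. No two-step path.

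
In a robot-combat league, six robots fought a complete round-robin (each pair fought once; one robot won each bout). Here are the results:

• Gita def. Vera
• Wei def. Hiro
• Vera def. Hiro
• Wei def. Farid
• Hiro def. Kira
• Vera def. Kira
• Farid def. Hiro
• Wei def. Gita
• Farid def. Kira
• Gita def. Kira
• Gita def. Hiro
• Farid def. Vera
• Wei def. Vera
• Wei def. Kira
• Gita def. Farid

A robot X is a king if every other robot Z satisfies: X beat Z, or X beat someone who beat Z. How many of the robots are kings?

1

Hiro cannot reach Farid, Gita, Wei, Vera in two steps.
Farid cannot reach Gita, Wei in two steps.
Gita cannot reach Wei in two steps.
Wei reaches everyone (king).
Vera cannot reach Farid, Gita, Wei in two steps.
Kira cannot reach Hiro, Farid, Gita, Wei, Vera in two steps.
Kings: Wei — 1.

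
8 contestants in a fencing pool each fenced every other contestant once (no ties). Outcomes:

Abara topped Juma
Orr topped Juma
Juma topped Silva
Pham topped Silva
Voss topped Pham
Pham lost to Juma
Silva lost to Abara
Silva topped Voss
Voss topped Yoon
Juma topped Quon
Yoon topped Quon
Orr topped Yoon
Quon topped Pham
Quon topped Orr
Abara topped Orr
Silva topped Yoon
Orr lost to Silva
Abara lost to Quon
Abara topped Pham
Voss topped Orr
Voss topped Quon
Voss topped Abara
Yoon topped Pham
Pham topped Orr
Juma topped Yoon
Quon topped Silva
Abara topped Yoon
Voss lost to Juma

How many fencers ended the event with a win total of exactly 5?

Win totals: Orr 2, Juma 5, Quon 4, Yoon 2, Voss 5, Pham 2, Abara 5, Silva 3.
Exactly 5: Juma, Voss, Abara — 3 fencers.

3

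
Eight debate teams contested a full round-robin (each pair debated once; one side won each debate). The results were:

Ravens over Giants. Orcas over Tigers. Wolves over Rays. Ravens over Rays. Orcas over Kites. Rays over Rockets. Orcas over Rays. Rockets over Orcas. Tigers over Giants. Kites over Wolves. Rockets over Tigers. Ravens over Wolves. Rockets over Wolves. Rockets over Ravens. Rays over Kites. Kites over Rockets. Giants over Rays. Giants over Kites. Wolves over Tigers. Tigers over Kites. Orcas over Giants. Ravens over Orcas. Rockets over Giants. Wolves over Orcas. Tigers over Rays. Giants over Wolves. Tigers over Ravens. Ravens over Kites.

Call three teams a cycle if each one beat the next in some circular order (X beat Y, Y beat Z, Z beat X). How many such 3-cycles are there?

Win totals: Rockets 5, Wolves 3, Kites 2, Orcas 4, Giants 3, Ravens 5, Tigers 4, Rays 2.
A team with w wins dominates both others in C(w,2) triples; summing gives 10 + 3 + 1 + 6 + 3 + 10 + 6 + 1 = 40 transitive triples.
Total triples C(8,3) = 56, so cyclic triples = 56 − 40 = 16.

16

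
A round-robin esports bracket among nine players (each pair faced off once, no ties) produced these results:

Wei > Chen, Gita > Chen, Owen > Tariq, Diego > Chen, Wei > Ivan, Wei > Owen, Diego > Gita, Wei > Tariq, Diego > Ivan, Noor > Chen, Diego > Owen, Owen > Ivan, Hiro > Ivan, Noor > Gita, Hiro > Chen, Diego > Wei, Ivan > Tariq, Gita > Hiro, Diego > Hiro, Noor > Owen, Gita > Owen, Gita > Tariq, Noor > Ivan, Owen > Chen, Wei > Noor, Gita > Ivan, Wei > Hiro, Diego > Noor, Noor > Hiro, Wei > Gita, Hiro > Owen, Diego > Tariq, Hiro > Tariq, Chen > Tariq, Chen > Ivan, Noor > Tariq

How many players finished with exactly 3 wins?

1

Win totals: Gita 5, Noor 6, Chen 2, Owen 3, Hiro 4, Tariq 0, Wei 7, Diego 8, Ivan 1.
Exactly 3: Owen — 1 player.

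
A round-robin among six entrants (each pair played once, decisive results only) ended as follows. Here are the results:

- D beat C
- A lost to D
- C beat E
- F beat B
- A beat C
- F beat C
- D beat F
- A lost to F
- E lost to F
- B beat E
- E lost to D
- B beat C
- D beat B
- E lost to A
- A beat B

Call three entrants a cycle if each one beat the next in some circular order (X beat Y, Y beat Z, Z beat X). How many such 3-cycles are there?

Of the C(6,3) = 20 triples, the cyclic ones are: none.
That is 0.

0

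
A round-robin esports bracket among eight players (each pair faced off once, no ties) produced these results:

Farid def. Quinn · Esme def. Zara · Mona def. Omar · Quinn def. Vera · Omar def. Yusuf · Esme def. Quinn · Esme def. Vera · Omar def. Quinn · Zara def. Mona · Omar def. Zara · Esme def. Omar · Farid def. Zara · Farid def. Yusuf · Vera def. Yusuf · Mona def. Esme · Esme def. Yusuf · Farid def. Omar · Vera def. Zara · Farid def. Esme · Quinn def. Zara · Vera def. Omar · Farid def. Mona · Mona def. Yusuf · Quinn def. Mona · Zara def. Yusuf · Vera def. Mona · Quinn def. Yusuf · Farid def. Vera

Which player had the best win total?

Farid

Win totals: Vera 4, Mona 3, Yusuf 0, Farid 7, Esme 5, Quinn 4, Zara 2, Omar 3.
Farid leads with 7 wins (next highest: 5).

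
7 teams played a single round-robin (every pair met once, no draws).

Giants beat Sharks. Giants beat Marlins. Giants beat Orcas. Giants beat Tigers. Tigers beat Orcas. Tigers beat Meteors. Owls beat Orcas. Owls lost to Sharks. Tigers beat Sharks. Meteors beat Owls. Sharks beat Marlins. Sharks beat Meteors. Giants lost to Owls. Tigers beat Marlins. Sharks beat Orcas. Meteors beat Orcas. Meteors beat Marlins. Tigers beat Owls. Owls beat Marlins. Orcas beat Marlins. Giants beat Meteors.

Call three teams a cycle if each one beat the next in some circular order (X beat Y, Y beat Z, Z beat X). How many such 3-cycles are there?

3

Win totals: Marlins 0, Owls 3, Meteors 3, Sharks 4, Tigers 5, Orcas 1, Giants 5.
A team with w wins dominates both others in C(w,2) triples; summing gives 0 + 3 + 3 + 6 + 10 + 0 + 10 = 32 transitive triples.
Total triples C(7,3) = 35, so cyclic triples = 35 − 32 = 3.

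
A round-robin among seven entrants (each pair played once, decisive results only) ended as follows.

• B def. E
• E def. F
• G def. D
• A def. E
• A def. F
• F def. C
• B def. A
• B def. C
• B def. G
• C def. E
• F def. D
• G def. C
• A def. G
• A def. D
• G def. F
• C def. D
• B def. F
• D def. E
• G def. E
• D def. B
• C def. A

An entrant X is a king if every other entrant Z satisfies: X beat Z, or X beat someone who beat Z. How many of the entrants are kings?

A reaches everyone (king).
B reaches everyone (king).
C reaches everyone (king).
D reaches everyone (king).
E cannot reach A, B, G in two steps.
F cannot reach G in two steps.
G reaches everyone (king).
Kings: A, B, C, D, G — 5.

5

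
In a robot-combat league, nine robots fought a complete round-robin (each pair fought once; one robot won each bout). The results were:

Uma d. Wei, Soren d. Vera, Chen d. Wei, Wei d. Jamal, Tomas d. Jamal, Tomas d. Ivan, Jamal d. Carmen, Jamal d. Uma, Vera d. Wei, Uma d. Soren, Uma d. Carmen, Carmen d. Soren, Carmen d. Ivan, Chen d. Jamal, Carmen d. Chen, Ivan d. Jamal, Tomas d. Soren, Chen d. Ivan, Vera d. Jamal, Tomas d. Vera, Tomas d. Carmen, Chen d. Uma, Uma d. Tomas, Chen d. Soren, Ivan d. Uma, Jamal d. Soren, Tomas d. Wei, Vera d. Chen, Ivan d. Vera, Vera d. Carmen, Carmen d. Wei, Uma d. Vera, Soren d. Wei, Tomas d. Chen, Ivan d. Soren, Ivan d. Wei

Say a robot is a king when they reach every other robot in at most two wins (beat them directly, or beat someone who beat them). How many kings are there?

5

Vera cannot reach Tomas in two steps.
Uma reaches everyone (king).
Soren cannot reach Uma, Tomas, Ivan in two steps.
Jamal reaches everyone (king).
Chen reaches everyone (king).
Tomas reaches everyone (king).
Wei cannot reach Vera, Chen, Tomas, Ivan in two steps.
Carmen cannot reach Tomas in two steps.
Ivan reaches everyone (king).
Kings: Uma, Jamal, Chen, Tomas, Ivan — 5.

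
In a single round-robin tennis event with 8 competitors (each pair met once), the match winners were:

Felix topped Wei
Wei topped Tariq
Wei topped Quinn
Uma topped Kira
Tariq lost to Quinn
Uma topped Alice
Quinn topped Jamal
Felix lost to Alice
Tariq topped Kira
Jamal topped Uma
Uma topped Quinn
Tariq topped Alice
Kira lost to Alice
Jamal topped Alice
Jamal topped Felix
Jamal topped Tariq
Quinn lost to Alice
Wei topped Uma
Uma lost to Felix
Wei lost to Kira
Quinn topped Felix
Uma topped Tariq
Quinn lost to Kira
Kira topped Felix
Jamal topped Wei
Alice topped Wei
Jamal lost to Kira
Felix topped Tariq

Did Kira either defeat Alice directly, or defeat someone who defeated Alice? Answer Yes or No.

Kira did not beat Alice directly.
Kira beat Wei, Felix, Quinn, Jamal. Of those, Jamal beat Alice.

Yes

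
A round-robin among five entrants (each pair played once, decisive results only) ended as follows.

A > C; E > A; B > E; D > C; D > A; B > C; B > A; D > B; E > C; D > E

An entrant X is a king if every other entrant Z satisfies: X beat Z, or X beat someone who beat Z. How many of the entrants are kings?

A cannot reach B, D, E in two steps.
B cannot reach D in two steps.
C cannot reach A, B, D, E in two steps.
D reaches everyone (king).
E cannot reach B, D in two steps.
Kings: D — 1.

1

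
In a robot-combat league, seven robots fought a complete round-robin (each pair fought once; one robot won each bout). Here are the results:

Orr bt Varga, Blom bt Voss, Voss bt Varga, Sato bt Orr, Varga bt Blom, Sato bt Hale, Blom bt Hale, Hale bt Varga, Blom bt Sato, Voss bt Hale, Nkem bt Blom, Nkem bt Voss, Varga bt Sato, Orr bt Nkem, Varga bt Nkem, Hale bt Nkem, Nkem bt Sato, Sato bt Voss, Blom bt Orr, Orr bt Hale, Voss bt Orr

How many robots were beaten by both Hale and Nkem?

Hale beat: Nkem, Varga.
Nkem beat: Voss, Blom, Sato.
No one was beaten by both.

0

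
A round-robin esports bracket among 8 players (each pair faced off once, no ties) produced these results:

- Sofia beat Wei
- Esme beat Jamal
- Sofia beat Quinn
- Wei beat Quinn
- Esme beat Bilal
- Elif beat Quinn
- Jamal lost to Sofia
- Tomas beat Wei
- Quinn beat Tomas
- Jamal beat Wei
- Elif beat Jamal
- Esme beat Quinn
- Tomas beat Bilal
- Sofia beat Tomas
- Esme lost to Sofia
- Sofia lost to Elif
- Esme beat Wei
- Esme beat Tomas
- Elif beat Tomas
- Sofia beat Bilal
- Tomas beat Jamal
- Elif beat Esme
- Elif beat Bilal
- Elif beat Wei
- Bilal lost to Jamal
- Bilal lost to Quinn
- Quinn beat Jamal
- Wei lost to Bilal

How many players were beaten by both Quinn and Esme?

Quinn beat: Jamal, Tomas, Bilal.
Esme beat: Wei, Jamal, Tomas, Quinn, Bilal.
Both beat: Jamal, Tomas, Bilal — 3.

3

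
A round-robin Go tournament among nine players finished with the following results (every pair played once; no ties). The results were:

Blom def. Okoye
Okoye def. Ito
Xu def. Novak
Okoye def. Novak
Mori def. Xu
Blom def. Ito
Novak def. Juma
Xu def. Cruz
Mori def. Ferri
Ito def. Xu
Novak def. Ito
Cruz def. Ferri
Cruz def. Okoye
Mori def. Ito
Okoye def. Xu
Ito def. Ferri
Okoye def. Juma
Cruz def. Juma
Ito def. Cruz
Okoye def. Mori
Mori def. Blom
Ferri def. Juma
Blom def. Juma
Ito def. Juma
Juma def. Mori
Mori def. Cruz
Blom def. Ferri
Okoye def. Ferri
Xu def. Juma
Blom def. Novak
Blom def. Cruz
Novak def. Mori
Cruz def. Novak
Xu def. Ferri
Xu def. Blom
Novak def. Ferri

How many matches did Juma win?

Juma's results: beat Mori; lost to Blom, Ito, Okoye, Novak, Cruz, Xu, Ferri.
That is 1 win.

1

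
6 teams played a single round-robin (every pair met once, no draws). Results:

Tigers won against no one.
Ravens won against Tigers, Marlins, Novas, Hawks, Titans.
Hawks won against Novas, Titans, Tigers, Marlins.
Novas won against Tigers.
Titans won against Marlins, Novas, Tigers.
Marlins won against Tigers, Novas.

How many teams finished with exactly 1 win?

Win totals: Hawks 4, Ravens 5, Titans 3, Novas 1, Tigers 0, Marlins 2.
Exactly 1: Novas — 1 team.

1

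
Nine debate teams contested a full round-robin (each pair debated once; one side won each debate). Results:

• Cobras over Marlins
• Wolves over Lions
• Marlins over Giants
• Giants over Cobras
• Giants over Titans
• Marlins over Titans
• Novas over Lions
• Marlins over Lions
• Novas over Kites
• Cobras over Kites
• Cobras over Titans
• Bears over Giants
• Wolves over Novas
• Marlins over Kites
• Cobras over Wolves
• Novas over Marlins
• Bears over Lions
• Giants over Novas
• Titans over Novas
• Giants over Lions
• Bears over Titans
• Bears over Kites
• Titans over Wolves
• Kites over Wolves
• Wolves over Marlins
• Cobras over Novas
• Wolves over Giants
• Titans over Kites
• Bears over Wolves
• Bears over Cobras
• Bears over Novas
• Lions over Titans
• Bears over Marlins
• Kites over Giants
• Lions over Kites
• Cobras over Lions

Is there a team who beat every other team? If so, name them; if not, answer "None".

Bears

Bears has 8 wins out of 8 opponents — a perfect record.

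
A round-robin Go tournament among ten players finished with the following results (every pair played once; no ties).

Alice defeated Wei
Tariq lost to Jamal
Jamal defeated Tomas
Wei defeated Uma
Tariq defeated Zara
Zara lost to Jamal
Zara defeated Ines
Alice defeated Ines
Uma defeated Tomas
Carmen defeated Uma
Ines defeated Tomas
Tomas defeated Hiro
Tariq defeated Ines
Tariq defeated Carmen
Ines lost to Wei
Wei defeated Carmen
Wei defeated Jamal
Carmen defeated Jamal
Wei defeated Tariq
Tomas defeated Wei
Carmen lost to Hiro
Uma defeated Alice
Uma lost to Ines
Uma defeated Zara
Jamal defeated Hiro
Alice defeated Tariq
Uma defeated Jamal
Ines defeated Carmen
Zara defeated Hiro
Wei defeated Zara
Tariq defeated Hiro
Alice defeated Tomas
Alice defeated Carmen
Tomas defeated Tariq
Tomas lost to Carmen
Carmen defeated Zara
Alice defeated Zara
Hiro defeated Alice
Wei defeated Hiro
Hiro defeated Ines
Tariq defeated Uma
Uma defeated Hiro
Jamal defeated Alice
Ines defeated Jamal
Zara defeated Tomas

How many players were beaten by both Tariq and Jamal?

Tariq beat: Hiro, Uma, Ines, Carmen, Zara.
Jamal beat: Hiro, Tomas, Zara, Tariq, Alice.
Both beat: Hiro, Zara — 2.

2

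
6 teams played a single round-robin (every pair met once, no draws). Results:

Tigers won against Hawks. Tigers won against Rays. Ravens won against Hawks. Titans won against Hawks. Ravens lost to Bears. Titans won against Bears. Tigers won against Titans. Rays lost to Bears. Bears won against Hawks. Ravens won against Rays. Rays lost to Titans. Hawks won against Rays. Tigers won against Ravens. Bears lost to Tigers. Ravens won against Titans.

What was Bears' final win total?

Bears' results: beat Hawks, Ravens, Rays; lost to Titans, Tigers.
That is 3 wins.

3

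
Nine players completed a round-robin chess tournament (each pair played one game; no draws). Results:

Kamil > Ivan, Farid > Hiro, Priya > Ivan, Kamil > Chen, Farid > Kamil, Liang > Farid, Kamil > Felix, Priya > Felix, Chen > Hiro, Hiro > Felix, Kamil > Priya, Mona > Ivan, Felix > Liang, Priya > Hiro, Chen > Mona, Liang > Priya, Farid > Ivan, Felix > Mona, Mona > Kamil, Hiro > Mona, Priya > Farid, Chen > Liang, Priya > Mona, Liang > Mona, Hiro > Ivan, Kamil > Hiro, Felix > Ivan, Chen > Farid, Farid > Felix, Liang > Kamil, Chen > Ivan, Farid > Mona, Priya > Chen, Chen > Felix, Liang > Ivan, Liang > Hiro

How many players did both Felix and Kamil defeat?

Felix beat: Ivan, Mona, Liang.
Kamil beat: Felix, Ivan, Hiro, Chen, Priya.
Both beat: Ivan — 1.

1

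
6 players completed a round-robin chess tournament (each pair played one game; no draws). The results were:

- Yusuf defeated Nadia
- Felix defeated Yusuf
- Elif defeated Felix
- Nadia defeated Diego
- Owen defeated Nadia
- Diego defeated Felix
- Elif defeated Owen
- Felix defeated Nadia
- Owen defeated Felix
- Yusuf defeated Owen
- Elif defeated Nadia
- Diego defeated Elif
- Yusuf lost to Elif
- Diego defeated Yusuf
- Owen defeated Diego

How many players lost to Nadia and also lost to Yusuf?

Nadia beat: Diego.
Yusuf beat: Owen, Nadia.
No one was beaten by both.

0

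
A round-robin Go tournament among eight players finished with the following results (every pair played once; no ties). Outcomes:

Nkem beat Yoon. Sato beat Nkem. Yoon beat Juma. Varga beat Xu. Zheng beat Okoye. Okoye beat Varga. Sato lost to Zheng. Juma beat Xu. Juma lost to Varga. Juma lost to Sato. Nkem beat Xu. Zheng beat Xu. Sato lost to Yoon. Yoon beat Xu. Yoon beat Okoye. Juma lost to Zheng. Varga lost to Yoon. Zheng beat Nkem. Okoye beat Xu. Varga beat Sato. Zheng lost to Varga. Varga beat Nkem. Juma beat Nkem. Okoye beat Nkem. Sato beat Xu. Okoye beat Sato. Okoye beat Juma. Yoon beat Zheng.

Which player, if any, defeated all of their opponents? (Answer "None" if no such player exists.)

Highest win total is Yoon with 6 (out of 7 possible).
Yoon lost to Nkem, so no player went undefeated.

None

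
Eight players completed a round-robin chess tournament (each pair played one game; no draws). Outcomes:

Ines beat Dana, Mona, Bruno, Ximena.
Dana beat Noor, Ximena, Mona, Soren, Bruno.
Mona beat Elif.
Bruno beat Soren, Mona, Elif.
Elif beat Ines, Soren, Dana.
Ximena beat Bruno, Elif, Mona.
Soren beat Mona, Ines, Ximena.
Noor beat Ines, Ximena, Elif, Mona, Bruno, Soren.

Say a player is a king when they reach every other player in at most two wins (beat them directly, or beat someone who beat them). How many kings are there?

4

Noor reaches everyone (king).
Soren cannot reach Noor in two steps.
Ximena cannot reach Noor in two steps.
Bruno cannot reach Noor in two steps.
Dana reaches everyone (king).
Mona cannot reach Noor, Ximena, Bruno in two steps.
Ines reaches everyone (king).
Elif reaches everyone (king).
Kings: Noor, Dana, Ines, Elif — 4.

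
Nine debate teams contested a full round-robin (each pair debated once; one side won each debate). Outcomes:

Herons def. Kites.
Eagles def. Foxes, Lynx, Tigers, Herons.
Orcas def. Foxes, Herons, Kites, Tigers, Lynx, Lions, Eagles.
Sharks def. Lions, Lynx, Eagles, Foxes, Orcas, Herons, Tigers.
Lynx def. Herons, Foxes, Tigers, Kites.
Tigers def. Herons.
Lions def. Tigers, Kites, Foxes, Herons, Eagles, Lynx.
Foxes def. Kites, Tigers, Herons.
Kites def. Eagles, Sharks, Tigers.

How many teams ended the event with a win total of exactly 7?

Win totals: Lynx 4, Lions 6, Sharks 7, Orcas 7, Eagles 4, Foxes 3, Kites 3, Herons 1, Tigers 1.
Exactly 7: Sharks, Orcas — 2 teams.

2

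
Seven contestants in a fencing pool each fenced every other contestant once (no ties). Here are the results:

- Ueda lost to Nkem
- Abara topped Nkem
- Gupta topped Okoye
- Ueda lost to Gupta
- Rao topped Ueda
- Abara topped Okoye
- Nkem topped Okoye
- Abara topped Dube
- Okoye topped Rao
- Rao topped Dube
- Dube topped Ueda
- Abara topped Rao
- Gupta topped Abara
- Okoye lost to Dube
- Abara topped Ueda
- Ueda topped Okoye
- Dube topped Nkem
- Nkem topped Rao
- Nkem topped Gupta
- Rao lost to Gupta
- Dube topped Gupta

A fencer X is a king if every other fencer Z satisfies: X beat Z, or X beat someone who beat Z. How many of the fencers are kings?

4

Nkem reaches everyone (king).
Rao cannot reach Abara in two steps.
Ueda cannot reach Nkem, Gupta, Abara, Dube in two steps.
Gupta reaches everyone (king).
Abara reaches everyone (king).
Okoye cannot reach Nkem, Gupta, Abara in two steps.
Dube reaches everyone (king).
Kings: Nkem, Gupta, Abara, Dube — 4.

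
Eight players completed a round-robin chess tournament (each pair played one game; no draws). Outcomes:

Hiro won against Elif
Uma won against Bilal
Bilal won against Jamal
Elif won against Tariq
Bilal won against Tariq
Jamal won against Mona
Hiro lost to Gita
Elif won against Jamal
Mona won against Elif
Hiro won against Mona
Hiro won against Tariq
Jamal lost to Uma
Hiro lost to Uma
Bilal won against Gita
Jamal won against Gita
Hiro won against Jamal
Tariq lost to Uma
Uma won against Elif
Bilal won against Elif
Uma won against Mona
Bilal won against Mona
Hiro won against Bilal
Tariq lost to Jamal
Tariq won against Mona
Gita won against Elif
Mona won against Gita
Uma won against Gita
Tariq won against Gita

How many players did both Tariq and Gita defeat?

Tariq beat: Mona, Gita.
Gita beat: Hiro, Elif.
No one was beaten by both.

0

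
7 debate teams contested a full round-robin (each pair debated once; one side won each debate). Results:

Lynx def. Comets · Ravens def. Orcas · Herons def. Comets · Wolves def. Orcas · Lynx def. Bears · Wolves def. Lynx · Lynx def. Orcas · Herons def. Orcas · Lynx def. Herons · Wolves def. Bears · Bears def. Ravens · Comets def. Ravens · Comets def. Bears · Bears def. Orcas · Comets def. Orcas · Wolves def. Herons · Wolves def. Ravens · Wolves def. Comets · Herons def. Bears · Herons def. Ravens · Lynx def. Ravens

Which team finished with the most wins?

Wolves

Win totals: Bears 2, Herons 4, Lynx 5, Wolves 6, Orcas 0, Comets 3, Ravens 1.
Wolves leads with 6 wins (next highest: 5).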